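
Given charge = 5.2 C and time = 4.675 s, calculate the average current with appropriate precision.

average current = 5.2 C ÷ 4.675 s = 1.11229946524… A.
5.2 has 2 significant figures; 4.675 has 4.
Division/multiplication keeps the fewest: 2 significant figures.
Rounded: 1.1 A.

1.1 A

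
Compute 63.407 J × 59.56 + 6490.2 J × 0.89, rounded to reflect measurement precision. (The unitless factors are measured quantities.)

9.6 × 10³ J

63.407 × 59.56 = 3776.52092 → 3777 J (4 s.f., last digit at the 10^0 place).
6490.2 × 0.89 = 5776.278 → 5.8 × 10³ J (2 s.f., last digit at the 10^2 place).
Sum: 9552.79892 J; keep the coarser place, 10^2.
Result: 9.6 × 10³ J.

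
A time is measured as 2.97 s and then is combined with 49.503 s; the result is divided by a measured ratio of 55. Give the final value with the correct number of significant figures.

2.97 s + 49.503 s = 52.473 s; the sum is limited to 2 decimal places (4 s.f.).
Carrying full precision, 52.473 ÷ 55 = 0.954054545455… s; 55 has 2 s.f., so the result keeps min(4, 2) = 2 s.f.
Rounded to 2 significant figures: 0.95 s.

0.95 s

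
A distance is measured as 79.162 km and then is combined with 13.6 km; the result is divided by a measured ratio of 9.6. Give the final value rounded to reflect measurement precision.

79.162 km + 13.6 km = 92.762 km; the sum is limited to 1 decimal place (3 s.f.).
Carrying full precision, 92.762 ÷ 9.6 = 9.66270833333… km; 9.6 has 2 s.f., so the result keeps min(3, 2) = 2 s.f.
Rounded to 2 significant figures: 9.7 km.

9.7 km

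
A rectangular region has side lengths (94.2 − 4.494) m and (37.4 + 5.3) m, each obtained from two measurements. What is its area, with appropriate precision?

94.2 − 4.494 = 89.706, limited to 1 d.p. → 3 s.f.; 37.4 + 5.3 = 42.7, limited to 1 d.p. → 3 s.f.
Carrying full precision, 89.706 × 42.7 = 3830.4462; keep min(3, 3) = 3 s.f.
Rounded to 3 significant figures: 3.83 × 10^3 m².

3.83 × 10^3 m²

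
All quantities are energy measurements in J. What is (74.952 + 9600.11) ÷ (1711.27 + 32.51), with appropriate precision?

74.952 + 9600.11 = 9675.062, limited to 2 d.p. → 6 s.f.; 1711.27 + 32.51 = 1743.78, limited to 2 d.p. → 6 s.f.
Carrying full precision, 9675.062 ÷ 1743.78 = 5.54832719724…; keep min(6, 6) = 6 s.f.
Rounded to 6 significant figures: 5.54833.

5.54833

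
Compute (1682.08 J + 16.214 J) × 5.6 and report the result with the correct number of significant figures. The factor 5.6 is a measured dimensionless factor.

9.5 × 10^3 J

1682.08 J + 16.214 J = 1698.294 J; the sum is limited to 2 decimal places (6 s.f.).
Carrying full precision, 1698.294 × 5.6 = 9510.4464 J; 5.6 has 2 s.f., so the result keeps min(6, 2) = 2 s.f.
Rounded to 2 significant figures: 9.5 × 10^3 J.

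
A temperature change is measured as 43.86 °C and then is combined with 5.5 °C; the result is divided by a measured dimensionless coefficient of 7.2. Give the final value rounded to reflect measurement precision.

43.86 °C + 5.5 °C = 49.36 °C; the sum is limited to 1 decimal place (3 s.f.).
Carrying full precision, 49.36 ÷ 7.2 = 6.85555555556… °C; 7.2 has 2 s.f., so the result keeps min(3, 2) = 2 s.f.
Rounded to 2 significant figures: 6.9 °C.

6.9 °C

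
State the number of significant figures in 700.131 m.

6

700.131: zeros between nonzero digits are significant.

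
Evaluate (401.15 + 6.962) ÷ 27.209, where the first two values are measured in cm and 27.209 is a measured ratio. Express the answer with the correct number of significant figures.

401.15 cm + 6.962 cm = 408.112 cm; the sum is limited to 2 decimal places (5 s.f.).
Carrying full precision, 408.112 ÷ 27.209 = 14.9991546915… cm; 27.209 has 5 s.f., so the result keeps min(5, 5) = 5 s.f.
Rounded to 5 significant figures: 14.999 cm.

14.999 cm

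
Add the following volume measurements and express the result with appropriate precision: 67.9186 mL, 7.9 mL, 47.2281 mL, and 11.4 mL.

134.4 mL

67.9186 mL + 7.9 mL + 47.2281 mL + 11.4 mL = 134.4467 mL.
Addition/subtraction keeps the fewest decimal places: 67.9186 → 4 decimal places, 7.9 → 1 decimal place, 47.2281 → 4 decimal places, 11.4 → 1 decimal place; limit is 1.
Rounded to 1 decimal place: 134.4 mL.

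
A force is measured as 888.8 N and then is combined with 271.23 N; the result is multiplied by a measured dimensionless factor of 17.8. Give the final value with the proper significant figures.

888.8 N + 271.23 N = 1160.03 N; the sum is limited to 1 decimal place (5 s.f.).
Carrying full precision, 1160.03 × 17.8 = 20648.534 N; 17.8 has 3 s.f., so the result keeps min(5, 3) = 3 s.f.
Rounded to 3 significant figures: 2.06 × 10⁴ N.

2.06 × 10⁴ N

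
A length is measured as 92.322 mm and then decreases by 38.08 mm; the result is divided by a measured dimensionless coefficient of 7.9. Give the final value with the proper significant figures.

92.322 mm − 38.08 mm = 54.242 mm; the difference is limited to 2 decimal places (4 s.f.).
Carrying full precision, 54.242 ÷ 7.9 = 6.86607594937… mm; 7.9 has 2 s.f., so the result keeps min(4, 2) = 2 s.f.
Rounded to 2 significant figures: 6.9 mm.

6.9 mm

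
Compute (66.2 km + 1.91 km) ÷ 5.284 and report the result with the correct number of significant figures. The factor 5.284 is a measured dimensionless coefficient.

66.2 km + 1.91 km = 68.11 km; the sum is limited to 1 decimal place (3 s.f.).
Carrying full precision, 68.11 ÷ 5.284 = 12.8898561696… km; 5.284 has 4 s.f., so the result keeps min(3, 4) = 3 s.f.
Rounded to 3 significant figures: 12.9 km.

12.9 km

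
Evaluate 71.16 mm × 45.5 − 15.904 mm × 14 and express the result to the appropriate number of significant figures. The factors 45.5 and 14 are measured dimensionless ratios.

3.02 × 10³ mm

71.16 × 45.5 = 3237.78 → 3.24 × 10³ mm (3 s.f., last digit at the 10^1 place).
15.904 × 14 = 222.656 → 2.2 × 10² mm (2 s.f., last digit at the 10^1 place).
Difference: 3015.124 mm; keep the coarser place, 10^1.
Result: 3.02 × 10³ mm.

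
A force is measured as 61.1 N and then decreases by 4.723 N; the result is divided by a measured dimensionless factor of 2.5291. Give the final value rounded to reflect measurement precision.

22.3 N

61.1 N − 4.723 N = 56.377 N; the difference is limited to 1 decimal place (3 s.f.).
Carrying full precision, 56.377 ÷ 2.5291 = 22.2913289312… N; 2.5291 has 5 s.f., so the result keeps min(3, 5) = 3 s.f.
Rounded to 3 significant figures: 22.3 N.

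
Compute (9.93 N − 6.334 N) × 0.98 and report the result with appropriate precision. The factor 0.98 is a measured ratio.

3.5 N

9.93 N − 6.334 N = 3.596 N; the difference is limited to 2 decimal places (3 s.f.).
Carrying full precision, 3.596 × 0.98 = 3.52408 N; 0.98 has 2 s.f., so the result keeps min(3, 2) = 2 s.f.
Rounded to 2 significant figures: 3.5 N.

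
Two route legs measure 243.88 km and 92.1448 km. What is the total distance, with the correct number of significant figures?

336.02 km

243.88 km + 92.1448 km = 336.0248 km.
Addition/subtraction keeps the fewest decimal places: 243.88 → 2 decimal places, 92.1448 → 4 decimal places; limit is 2.
Rounded to 2 decimal places: 336.02 km.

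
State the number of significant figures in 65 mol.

65: every digit is nonzero and significant.

2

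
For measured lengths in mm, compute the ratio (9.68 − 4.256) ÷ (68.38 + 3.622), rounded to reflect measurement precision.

0.0753

9.68 − 4.256 = 5.424, limited to 2 d.p. → 3 s.f.; 68.38 + 3.622 = 72.002, limited to 2 d.p. → 4 s.f.
Carrying full precision, 5.424 ÷ 72.002 = 0.0753312407989…; keep min(3, 4) = 3 s.f.
Rounded to 3 significant figures: 0.0753.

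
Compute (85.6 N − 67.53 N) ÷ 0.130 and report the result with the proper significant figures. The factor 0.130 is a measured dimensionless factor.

85.6 N − 67.53 N = 18.07 N; the difference is limited to 1 decimal place (3 s.f.).
Carrying full precision, 18.07 ÷ 0.130 = 139 N; 0.130 has 3 s.f., so the result keeps min(3, 3) = 3 s.f.
Rounded to 3 significant figures: 139 N.

139 N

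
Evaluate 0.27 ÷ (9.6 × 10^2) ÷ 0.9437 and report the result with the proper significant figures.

0.27 ÷ (9.6 × 10^2) ÷ 0.9437 = 0.000298029034651…
Multiplication/division keeps the fewest significant figures: 0.27 → 2 s.f., 9.6 × 10^2 → 2 s.f., 0.9437 → 4 s.f.; limit is 2.
Rounded to 2 significant figures: 3.0 × 10^-4.

3.0 × 10^-4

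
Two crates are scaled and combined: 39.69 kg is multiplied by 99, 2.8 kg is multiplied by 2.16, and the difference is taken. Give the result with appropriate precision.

3.9 × 10^3 kg

39.69 × 99 = 3929.31 → 3.9 × 10^3 kg (2 s.f., last digit at the 10^2 place).
2.8 × 2.16 = 6.048 → 6.0 kg (2 s.f., last digit at the 10^-1 place).
Difference: 3923.262 kg; keep the coarser place, 10^2.
Result: 3.9 × 10^3 kg.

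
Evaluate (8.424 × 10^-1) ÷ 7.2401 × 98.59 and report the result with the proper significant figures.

(8.424 × 10^-1) ÷ 7.2401 × 98.59 = 11.4711421113…
Multiplication/division keeps the fewest significant figures: 8.424 × 10^-1 → 4 s.f., 7.2401 → 5 s.f., 98.59 → 4 s.f.; limit is 4.
Rounded to 4 significant figures: 11.47.

11.47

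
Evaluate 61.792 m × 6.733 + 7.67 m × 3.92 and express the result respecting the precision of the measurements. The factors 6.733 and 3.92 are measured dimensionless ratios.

61.792 × 6.733 = 416.045536 → 416.0 m (4 s.f., last digit at the 10^-1 place).
7.67 × 3.92 = 30.0664 → 30.1 m (3 s.f., last digit at the 10^-1 place).
Sum: 446.111936 m; keep the coarser place, 10^-1.
Result: 446.1 m.

446.1 m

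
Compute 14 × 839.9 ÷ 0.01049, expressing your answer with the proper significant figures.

14 × 839.9 ÷ 0.01049 = 1120934.22307…
Multiplication/division keeps the fewest significant figures: 14 → 2 s.f., 839.9 → 4 s.f., 0.01049 → 4 s.f.; limit is 2.
Rounded to 2 significant figures: 1.1 × 10⁶.

1.1 × 10⁶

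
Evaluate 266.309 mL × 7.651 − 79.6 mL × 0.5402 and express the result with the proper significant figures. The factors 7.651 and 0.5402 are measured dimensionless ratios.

266.309 × 7.651 = 2037.530159 → 2038 mL (4 s.f., last digit at the 10^0 place).
79.6 × 0.5402 = 42.99992 → 43.0 mL (3 s.f., last digit at the 10^-1 place).
Difference: 1994.530239 mL; keep the coarser place, 10^0.
Result: 1995 mL.

1995 mL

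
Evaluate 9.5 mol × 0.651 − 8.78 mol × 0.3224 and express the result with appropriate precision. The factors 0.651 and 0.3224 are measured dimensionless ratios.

9.5 × 0.651 = 6.1845 → 6.2 mol (2 s.f., last digit at the 10^-1 place).
8.78 × 0.3224 = 2.830672 → 2.83 mol (3 s.f., last digit at the 10^-2 place).
Difference: 3.353828 mol; keep the coarser place, 10^-1.
Result: 3.4 mol.

3.4 mol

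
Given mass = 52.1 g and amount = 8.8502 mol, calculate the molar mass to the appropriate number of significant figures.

molar mass = 52.1 g ÷ 8.8502 mol = 5.88687261305… g/mol.
52.1 has 3 significant figures; 8.8502 has 5.
Division/multiplication keeps the fewest: 3 significant figures.
Rounded: 5.89 g/mol.

5.89 g/mol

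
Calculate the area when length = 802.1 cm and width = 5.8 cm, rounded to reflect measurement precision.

4.7 × 10³ cm²

area = 802.1 cm × 5.8 cm = 4652.18 cm².
802.1 has 4 significant figures; 5.8 has 2.
Division/multiplication keeps the fewest: 2 significant figures.
Rounded: 4.7 × 10³ cm².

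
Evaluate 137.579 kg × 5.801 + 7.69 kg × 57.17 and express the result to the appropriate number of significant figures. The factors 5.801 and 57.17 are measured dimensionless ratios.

1238 kg

137.579 × 5.801 = 798.095779 → 798.1 kg (4 s.f., last digit at the 10^-1 place).
7.69 × 57.17 = 439.6373 → 4.40 × 10^2 kg (3 s.f., last digit at the 10^0 place).
Sum: 1237.733079 kg; keep the coarser place, 10^0.
Result: 1238 kg.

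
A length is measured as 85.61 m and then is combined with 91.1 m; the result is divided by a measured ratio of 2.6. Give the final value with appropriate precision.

68 m

85.61 m + 91.1 m = 176.71 m; the sum is limited to 1 decimal place (4 s.f.).
Carrying full precision, 176.71 ÷ 2.6 = 67.9653846154… m; 2.6 has 2 s.f., so the result keeps min(4, 2) = 2 s.f.
Rounded to 2 significant figures: 68 m.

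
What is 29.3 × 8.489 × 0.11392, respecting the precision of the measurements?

29.3 × 8.489 × 0.11392 = 28.335059584
Multiplication/division keeps the fewest significant figures: 29.3 → 3 s.f., 8.489 → 4 s.f., 0.11392 → 5 s.f.; limit is 3.
Rounded to 3 significant figures: 28.3.

28.3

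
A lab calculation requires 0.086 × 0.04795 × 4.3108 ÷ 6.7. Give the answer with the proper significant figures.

0.0027

0.086 × 0.04795 × 4.3108 ÷ 6.7 = 0.00265320088955…
Multiplication/division keeps the fewest significant figures: 0.086 → 2 s.f., 0.04795 → 4 s.f., 4.3108 → 5 s.f., 6.7 → 2 s.f.; limit is 2.
Rounded to 2 significant figures: 0.0027.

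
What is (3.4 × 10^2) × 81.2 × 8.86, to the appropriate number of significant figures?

2.4 × 10^5

(3.4 × 10^2) × 81.2 × 8.86 = 244606.88
Multiplication/division keeps the fewest significant figures: 3.4 × 10^2 → 2 s.f., 81.2 → 3 s.f., 8.86 → 3 s.f.; limit is 2.
Rounded to 2 significant figures: 2.4 × 10^5.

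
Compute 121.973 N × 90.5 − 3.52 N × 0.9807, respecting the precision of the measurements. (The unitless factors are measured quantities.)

121.973 × 90.5 = 11038.5565 → 1.10 × 10^4 N (3 s.f., last digit at the 10^2 place).
3.52 × 0.9807 = 3.452064 → 3.45 N (3 s.f., last digit at the 10^-2 place).
Difference: 11035.104436 N; keep the coarser place, 10^2.
Result: 1.10 × 10^4 N.

1.10 × 10^4 N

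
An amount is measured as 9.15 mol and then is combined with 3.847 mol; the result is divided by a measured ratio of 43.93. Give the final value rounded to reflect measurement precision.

0.2959 mol

9.15 mol + 3.847 mol = 12.997 mol; the sum is limited to 2 decimal places (4 s.f.).
Carrying full precision, 12.997 ÷ 43.93 = 0.295857045299… mol; 43.93 has 4 s.f., so the result keeps min(4, 4) = 4 s.f.
Rounded to 4 significant figures: 0.2959 mol.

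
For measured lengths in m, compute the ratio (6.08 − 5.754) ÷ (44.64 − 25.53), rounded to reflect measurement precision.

1.7 × 10⁻²

6.08 − 5.754 = 0.326, limited to 2 d.p. → 2 s.f.; 44.64 − 25.53 = 19.11, limited to 2 d.p. → 4 s.f.
Carrying full precision, 0.326 ÷ 19.11 = 0.0170591313448…; keep min(2, 4) = 2 s.f.
Rounded to 2 significant figures: 1.7 × 10⁻².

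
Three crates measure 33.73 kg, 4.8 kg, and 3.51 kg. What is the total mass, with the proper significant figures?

33.73 kg + 4.8 kg + 3.51 kg = 42.04 kg.
Addition/subtraction keeps the fewest decimal places: 33.73 → 2 decimal places, 4.8 → 1 decimal place, 3.51 → 2 decimal places; limit is 1.
Rounded to 1 decimal place: 42.0 kg.

42.0 kg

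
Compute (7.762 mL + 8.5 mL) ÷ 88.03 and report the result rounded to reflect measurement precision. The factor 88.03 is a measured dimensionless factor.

0.185 mL

7.762 mL + 8.5 mL = 16.262 mL; the sum is limited to 1 decimal place (3 s.f.).
Carrying full precision, 16.262 ÷ 88.03 = 0.184732477564… mL; 88.03 has 4 s.f., so the result keeps min(3, 4) = 3 s.f.
Rounded to 3 significant figures: 0.185 mL.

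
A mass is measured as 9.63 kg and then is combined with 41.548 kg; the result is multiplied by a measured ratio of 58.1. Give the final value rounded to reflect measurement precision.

2.97 × 10^3 kg

9.63 kg + 41.548 kg = 51.178 kg; the sum is limited to 2 decimal places (4 s.f.).
Carrying full precision, 51.178 × 58.1 = 2973.4418 kg; 58.1 has 3 s.f., so the result keeps min(4, 3) = 3 s.f.
Rounded to 3 significant figures: 2.97 × 10^3 kg.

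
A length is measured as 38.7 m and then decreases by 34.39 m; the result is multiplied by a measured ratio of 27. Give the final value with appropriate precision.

38.7 m − 34.39 m = 4.31 m; the difference is limited to 1 decimal place (2 s.f.).
Carrying full precision, 4.31 × 27 = 116.37 m; 27 has 2 s.f., so the result keeps min(2, 2) = 2 s.f.
Rounded to 2 significant figures: 1.2 × 10² m.

1.2 × 10² m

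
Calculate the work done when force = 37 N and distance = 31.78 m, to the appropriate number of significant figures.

1.2 × 10^3 J

work done = 37 N × 31.78 m = 1175.86 J.
37 has 2 significant figures; 31.78 has 4.
Division/multiplication keeps the fewest: 2 significant figures.
Rounded: 1.2 × 10^3 J.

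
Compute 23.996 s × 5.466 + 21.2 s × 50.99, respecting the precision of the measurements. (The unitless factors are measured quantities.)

23.996 × 5.466 = 131.162136 → 131.2 s (4 s.f., last digit at the 10^-1 place).
21.2 × 50.99 = 1080.988 → 1.08 × 10³ s (3 s.f., last digit at the 10^1 place).
Sum: 1212.150136 s; keep the coarser place, 10^1.
Result: 1.21 × 10³ s.

1.21 × 10³ s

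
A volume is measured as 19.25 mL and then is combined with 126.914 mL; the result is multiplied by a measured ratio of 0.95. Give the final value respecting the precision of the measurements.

1.4 × 10^2 mL

19.25 mL + 126.914 mL = 146.164 mL; the sum is limited to 2 decimal places (5 s.f.).
Carrying full precision, 146.164 × 0.95 = 138.8558 mL; 0.95 has 2 s.f., so the result keeps min(5, 2) = 2 s.f.
Rounded to 2 significant figures: 1.4 × 10^2 mL.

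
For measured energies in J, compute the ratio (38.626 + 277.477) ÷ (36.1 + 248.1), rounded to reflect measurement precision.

1.112

38.626 + 277.477 = 316.103, limited to 3 d.p. → 6 s.f.; 36.1 + 248.1 = 284.2, limited to 1 d.p. → 4 s.f.
Carrying full precision, 316.103 ÷ 284.2 = 1.11225545391…; keep min(6, 4) = 4 s.f.
Rounded to 4 significant figures: 1.112.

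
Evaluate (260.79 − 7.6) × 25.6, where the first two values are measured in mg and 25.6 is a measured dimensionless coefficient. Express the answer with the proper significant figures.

6.48 × 10^3 mg

260.79 mg − 7.6 mg = 253.19 mg; the difference is limited to 1 decimal place (4 s.f.).
Carrying full precision, 253.19 × 25.6 = 6481.664 mg; 25.6 has 3 s.f., so the result keeps min(4, 3) = 3 s.f.
Rounded to 3 significant figures: 6.48 × 10^3 mg.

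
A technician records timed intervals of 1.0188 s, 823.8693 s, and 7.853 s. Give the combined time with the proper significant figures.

832.741 s

1.0188 s + 823.8693 s + 7.853 s = 832.7411 s.
Addition/subtraction keeps the fewest decimal places: 1.0188 → 4 decimal places, 823.8693 → 4 decimal places, 7.853 → 3 decimal places; limit is 3.
Rounded to 3 decimal places: 832.741 s.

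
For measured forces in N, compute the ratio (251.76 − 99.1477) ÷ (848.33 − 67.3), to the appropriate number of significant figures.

251.76 − 99.1477 = 152.6123, limited to 2 d.p. → 5 s.f.; 848.33 − 67.3 = 781.03, limited to 1 d.p. → 4 s.f.
Carrying full precision, 152.6123 ÷ 781.03 = 0.195398768293…; keep min(5, 4) = 4 s.f.
Rounded to 4 significant figures: 0.1954.

0.1954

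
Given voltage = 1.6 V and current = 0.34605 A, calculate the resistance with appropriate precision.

4.6 Ω

resistance = 1.6 V ÷ 0.34605 A = 4.62360930501… Ω.
1.6 has 2 significant figures; 0.34605 has 5.
Division/multiplication keeps the fewest: 2 significant figures.
Rounded: 4.6 Ω.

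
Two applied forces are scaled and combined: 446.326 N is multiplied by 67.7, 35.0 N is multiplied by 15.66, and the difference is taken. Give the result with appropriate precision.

2.97 × 10⁴ N

446.326 × 67.7 = 30216.2702 → 3.02 × 10⁴ N (3 s.f., last digit at the 10^2 place).
35.0 × 15.66 = 548.1 → 548 N (3 s.f., last digit at the 10^0 place).
Difference: 29668.1702 N; keep the coarser place, 10^2.
Result: 2.97 × 10⁴ N.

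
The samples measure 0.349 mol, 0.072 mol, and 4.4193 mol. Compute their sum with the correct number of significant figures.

0.349 mol + 0.072 mol + 4.4193 mol = 4.8403 mol.
Addition/subtraction keeps the fewest decimal places: 0.349 → 3 decimal places, 0.072 → 3 decimal places, 4.4193 → 4 decimal places; limit is 3.
Rounded to 3 decimal places: 4.840 mol.

4.840 mol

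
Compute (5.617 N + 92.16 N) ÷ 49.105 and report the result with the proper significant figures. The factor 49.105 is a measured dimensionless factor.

1.991 N

5.617 N + 92.16 N = 97.777 N; the sum is limited to 2 decimal places (4 s.f.).
Carrying full precision, 97.777 ÷ 49.105 = 1.99118216068… N; 49.105 has 5 s.f., so the result keeps min(4, 5) = 4 s.f.
Rounded to 4 significant figures: 1.991 N.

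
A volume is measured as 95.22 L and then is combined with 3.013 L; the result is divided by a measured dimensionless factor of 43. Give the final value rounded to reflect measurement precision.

2.3 L

95.22 L + 3.013 L = 98.233 L; the sum is limited to 2 decimal places (4 s.f.).
Carrying full precision, 98.233 ÷ 43 = 2.28448837209… L; 43 has 2 s.f., so the result keeps min(4, 2) = 2 s.f.
Rounded to 2 significant figures: 2.3 L.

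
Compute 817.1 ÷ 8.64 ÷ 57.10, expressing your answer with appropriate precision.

817.1 ÷ 8.64 ÷ 57.10 = 1.65624797302…
Multiplication/division keeps the fewest significant figures: 817.1 → 4 s.f., 8.64 → 3 s.f., 57.10 → 4 s.f.; limit is 3.
Rounded to 3 significant figures: 1.66.

1.66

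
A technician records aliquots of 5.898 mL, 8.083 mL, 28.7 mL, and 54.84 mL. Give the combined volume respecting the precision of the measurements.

5.898 mL + 8.083 mL + 28.7 mL + 54.84 mL = 97.521 mL.
Addition/subtraction keeps the fewest decimal places: 5.898 → 3 decimal places, 8.083 → 3 decimal places, 28.7 → 1 decimal place, 54.84 → 2 decimal places; limit is 1.
Rounded to 1 decimal place: 97.5 mL.

97.5 mL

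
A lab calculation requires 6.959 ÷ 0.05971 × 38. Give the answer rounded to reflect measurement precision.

4.4 × 10³

6.959 ÷ 0.05971 × 38 = 4428.77239993…
Multiplication/division keeps the fewest significant figures: 6.959 → 4 s.f., 0.05971 → 4 s.f., 38 → 2 s.f.; limit is 2.
Rounded to 2 significant figures: 4.4 × 10³.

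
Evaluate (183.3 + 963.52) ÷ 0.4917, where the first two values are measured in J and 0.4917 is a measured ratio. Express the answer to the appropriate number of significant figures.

183.3 J + 963.52 J = 1146.82 J; the sum is limited to 1 decimal place (5 s.f.).
Carrying full precision, 1146.82 ÷ 0.4917 = 2332.35712833… J; 0.4917 has 4 s.f., so the result keeps min(5, 4) = 4 s.f.
Rounded to 4 significant figures: 2332 J.

2332 J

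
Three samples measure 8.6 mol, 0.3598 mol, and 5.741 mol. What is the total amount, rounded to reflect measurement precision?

8.6 mol + 0.3598 mol + 5.741 mol = 14.7008 mol.
Addition/subtraction keeps the fewest decimal places: 8.6 → 1 decimal place, 0.3598 → 4 decimal places, 5.741 → 3 decimal places; limit is 1.
Rounded to 1 decimal place: 14.7 mol.

14.7 mol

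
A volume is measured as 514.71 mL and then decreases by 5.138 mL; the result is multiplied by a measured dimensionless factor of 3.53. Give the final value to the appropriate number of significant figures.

514.71 mL − 5.138 mL = 509.572 mL; the difference is limited to 2 decimal places (5 s.f.).
Carrying full precision, 509.572 × 3.53 = 1798.78916 mL; 3.53 has 3 s.f., so the result keeps min(5, 3) = 3 s.f.
Rounded to 3 significant figures: 1.80 × 10^3 mL.

1.80 × 10^3 mL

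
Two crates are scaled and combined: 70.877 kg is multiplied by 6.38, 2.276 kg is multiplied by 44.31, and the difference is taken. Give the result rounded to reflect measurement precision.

351 kg

70.877 × 6.38 = 452.19526 → 452 kg (3 s.f., last digit at the 10^0 place).
2.276 × 44.31 = 100.84956 → 100.8 kg (4 s.f., last digit at the 10^-1 place).
Difference: 351.3457 kg; keep the coarser place, 10^0.
Result: 351 kg.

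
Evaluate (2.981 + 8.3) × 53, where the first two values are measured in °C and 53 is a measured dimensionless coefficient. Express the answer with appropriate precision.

2.981 °C + 8.3 °C = 11.281 °C; the sum is limited to 1 decimal place (3 s.f.).
Carrying full precision, 11.281 × 53 = 597.893 °C; 53 has 2 s.f., so the result keeps min(3, 2) = 2 s.f.
Rounded to 2 significant figures: 6.0 × 10² °C.

6.0 × 10² °C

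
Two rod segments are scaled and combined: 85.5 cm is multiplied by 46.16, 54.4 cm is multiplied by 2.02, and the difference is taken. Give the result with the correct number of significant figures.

3.84 × 10^3 cm

85.5 × 46.16 = 3946.68 → 3.95 × 10^3 cm (3 s.f., last digit at the 10^1 place).
54.4 × 2.02 = 109.888 → 110. cm (3 s.f., last digit at the 10^0 place).
Difference: 3836.792 cm; keep the coarser place, 10^1.
Result: 3.84 × 10^3 cm.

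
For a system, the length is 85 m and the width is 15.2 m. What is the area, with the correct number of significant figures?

area = 85 m × 15.2 m = 1292 m².
85 has 2 significant figures; 15.2 has 3.
Division/multiplication keeps the fewest: 2 significant figures.
Rounded: 1.3 × 10³ m².

1.3 × 10³ m²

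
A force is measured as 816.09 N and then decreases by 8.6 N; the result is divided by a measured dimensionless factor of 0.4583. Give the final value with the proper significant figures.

816.09 N − 8.6 N = 807.49 N; the difference is limited to 1 decimal place (4 s.f.).
Carrying full precision, 807.49 ÷ 0.4583 = 1761.9245036… N; 0.4583 has 4 s.f., so the result keeps min(4, 4) = 4 s.f.
Rounded to 4 significant figures: 1762 N.

1762 N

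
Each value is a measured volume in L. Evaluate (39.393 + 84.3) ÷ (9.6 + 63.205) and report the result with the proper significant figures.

1.70

39.393 + 84.3 = 123.693, limited to 1 d.p. → 4 s.f.; 9.6 + 63.205 = 72.805, limited to 1 d.p. → 3 s.f.
Carrying full precision, 123.693 ÷ 72.805 = 1.69896298331…; keep min(4, 3) = 3 s.f.
Rounded to 3 significant figures: 1.70.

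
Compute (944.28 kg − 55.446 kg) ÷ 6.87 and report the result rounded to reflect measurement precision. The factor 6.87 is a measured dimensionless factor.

944.28 kg − 55.446 kg = 888.834 kg; the difference is limited to 2 decimal places (5 s.f.).
Carrying full precision, 888.834 ÷ 6.87 = 129.379039301… kg; 6.87 has 3 s.f., so the result keeps min(5, 3) = 3 s.f.
Rounded to 3 significant figures: 129 kg.

129 kg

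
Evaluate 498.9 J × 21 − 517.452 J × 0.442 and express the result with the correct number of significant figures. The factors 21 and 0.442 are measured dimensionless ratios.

498.9 × 21 = 10476.9 → 1.0 × 10^4 J (2 s.f., last digit at the 10^3 place).
517.452 × 0.442 = 228.713784 → 229 J (3 s.f., last digit at the 10^0 place).
Difference: 10248.186216 J; keep the coarser place, 10^3.
Result: 1.0 × 10^4 J.

1.0 × 10^4 J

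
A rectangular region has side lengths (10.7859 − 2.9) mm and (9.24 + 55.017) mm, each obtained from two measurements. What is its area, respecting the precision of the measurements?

10.7859 − 2.9 = 7.8859, limited to 1 d.p. → 2 s.f.; 9.24 + 55.017 = 64.257, limited to 2 d.p. → 4 s.f.
Carrying full precision, 7.8859 × 64.257 = 506.7242763; keep min(2, 4) = 2 s.f.
Rounded to 2 significant figures: 5.1 × 10^2 mm².

5.1 × 10^2 mm²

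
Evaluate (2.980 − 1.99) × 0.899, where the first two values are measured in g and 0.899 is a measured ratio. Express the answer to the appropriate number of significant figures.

0.89 g

2.980 g − 1.99 g = 0.990 g; the difference is limited to 2 decimal places (2 s.f.).
Carrying full precision, 0.990 × 0.899 = 0.89001 g; 0.899 has 3 s.f., so the result keeps min(2, 3) = 2 s.f.
Rounded to 2 significant figures: 0.89 g.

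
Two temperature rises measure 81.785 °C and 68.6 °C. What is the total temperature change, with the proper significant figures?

81.785 °C + 68.6 °C = 150.385 °C.
Addition/subtraction keeps the fewest decimal places: 81.785 → 3 decimal places, 68.6 → 1 decimal place; limit is 1.
Rounded to 1 decimal place: 150.4 °C.

150.4 °C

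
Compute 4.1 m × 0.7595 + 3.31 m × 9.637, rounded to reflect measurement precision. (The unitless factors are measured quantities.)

4.1 × 0.7595 = 3.11395 → 3.1 m (2 s.f., last digit at the 10^-1 place).
3.31 × 9.637 = 31.89847 → 31.9 m (3 s.f., last digit at the 10^-1 place).
Sum: 35.01242 m; keep the coarser place, 10^-1.
Result: 35.0 m.

35.0 m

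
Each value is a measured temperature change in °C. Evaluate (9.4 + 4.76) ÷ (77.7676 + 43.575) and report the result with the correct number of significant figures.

9.4 + 4.76 = 14.16, limited to 1 d.p. → 3 s.f.; 77.7676 + 43.575 = 121.3426, limited to 3 d.p. → 6 s.f.
Carrying full precision, 14.16 ÷ 121.3426 = 0.11669438433…; keep min(3, 6) = 3 s.f.
Rounded to 3 significant figures: 0.117.

0.117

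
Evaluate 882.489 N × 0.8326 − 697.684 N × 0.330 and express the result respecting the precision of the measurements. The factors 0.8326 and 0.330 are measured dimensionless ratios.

505 N

882.489 × 0.8326 = 734.7603414 → 734.8 N (4 s.f., last digit at the 10^-1 place).
697.684 × 0.330 = 230.23572 → 230. N (3 s.f., last digit at the 10^0 place).
Difference: 504.5246214 N; keep the coarser place, 10^0.
Result: 505 N.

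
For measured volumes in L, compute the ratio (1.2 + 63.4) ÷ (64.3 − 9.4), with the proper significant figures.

1.18

1.2 + 63.4 = 64.6, limited to 1 d.p. → 3 s.f.; 64.3 − 9.4 = 54.9, limited to 1 d.p. → 3 s.f.
Carrying full precision, 64.6 ÷ 54.9 = 1.1766848816…; keep min(3, 3) = 3 s.f.
Rounded to 3 significant figures: 1.18.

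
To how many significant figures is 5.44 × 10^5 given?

5.44 × 10^5: in scientific notation every digit of the coefficient is significant.

3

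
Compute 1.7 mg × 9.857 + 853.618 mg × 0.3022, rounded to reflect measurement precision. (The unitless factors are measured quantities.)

275 mg

1.7 × 9.857 = 16.7569 → 17 mg (2 s.f., last digit at the 10^0 place).
853.618 × 0.3022 = 257.9633596 → 258.0 mg (4 s.f., last digit at the 10^-1 place).
Sum: 274.7202596 mg; keep the coarser place, 10^0.
Result: 275 mg.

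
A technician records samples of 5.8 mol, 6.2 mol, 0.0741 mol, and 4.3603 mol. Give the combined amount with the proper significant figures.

16.4 mol

5.8 mol + 6.2 mol + 0.0741 mol + 4.3603 mol = 16.4344 mol.
Addition/subtraction keeps the fewest decimal places: 5.8 → 1 decimal place, 6.2 → 1 decimal place, 0.0741 → 4 decimal places, 4.3603 → 4 decimal places; limit is 1.
Rounded to 1 decimal place: 16.4 mol.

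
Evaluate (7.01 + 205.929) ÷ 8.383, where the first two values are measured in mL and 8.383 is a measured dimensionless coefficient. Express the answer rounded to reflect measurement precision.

25.40 mL

7.01 mL + 205.929 mL = 212.939 mL; the sum is limited to 2 decimal places (5 s.f.).
Carrying full precision, 212.939 ÷ 8.383 = 25.4012883216… mL; 8.383 has 4 s.f., so the result keeps min(5, 4) = 4 s.f.
Rounded to 4 significant figures: 25.40 mL.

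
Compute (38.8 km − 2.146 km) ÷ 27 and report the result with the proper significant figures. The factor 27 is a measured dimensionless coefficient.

1.4 km

38.8 km − 2.146 km = 36.654 km; the difference is limited to 1 decimal place (3 s.f.).
Carrying full precision, 36.654 ÷ 27 = 1.35755555556… km; 27 has 2 s.f., so the result keeps min(3, 2) = 2 s.f.
Rounded to 2 significant figures: 1.4 km.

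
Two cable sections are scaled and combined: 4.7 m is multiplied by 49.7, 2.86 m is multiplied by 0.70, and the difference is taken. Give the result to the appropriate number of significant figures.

4.7 × 49.7 = 233.59 → 2.3 × 10^2 m (2 s.f., last digit at the 10^1 place).
2.86 × 0.70 = 2.002 → 2.0 m (2 s.f., last digit at the 10^-1 place).
Difference: 231.588 m; keep the coarser place, 10^1.
Result: 2.3 × 10^2 m.

2.3 × 10^2 m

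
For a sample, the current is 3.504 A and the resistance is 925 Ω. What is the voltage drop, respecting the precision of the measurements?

voltage drop = 3.504 A × 925 Ω = 3241.2 V.
3.504 has 4 significant figures; 925 has 3.
Division/multiplication keeps the fewest: 3 significant figures.
Rounded: 3.24 × 10³ V.

3.24 × 10³ V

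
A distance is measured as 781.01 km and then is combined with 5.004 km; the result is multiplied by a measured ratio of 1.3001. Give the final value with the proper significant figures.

1021.9 km

781.01 km + 5.004 km = 786.014 km; the sum is limited to 2 decimal places (5 s.f.).
Carrying full precision, 786.014 × 1.3001 = 1021.8968014 km; 1.3001 has 5 s.f., so the result keeps min(5, 5) = 5 s.f.
Rounded to 5 significant figures: 1021.9 km.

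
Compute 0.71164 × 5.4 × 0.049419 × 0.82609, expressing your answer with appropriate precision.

0.16

0.71164 × 5.4 × 0.049419 × 0.82609 = 0.156882835058…
Multiplication/division keeps the fewest significant figures: 0.71164 → 5 s.f., 5.4 → 2 s.f., 0.049419 → 5 s.f., 0.82609 → 5 s.f.; limit is 2.
Rounded to 2 significant figures: 0.16.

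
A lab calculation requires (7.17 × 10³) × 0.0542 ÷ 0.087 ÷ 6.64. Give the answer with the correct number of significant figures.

(7.17 × 10³) × 0.0542 ÷ 0.087 ÷ 6.64 = 672.714997923…
Multiplication/division keeps the fewest significant figures: 7.17 × 10³ → 3 s.f., 0.0542 → 3 s.f., 0.087 → 2 s.f., 6.64 → 3 s.f.; limit is 2.
Rounded to 2 significant figures: 6.7 × 10².

6.7 × 10²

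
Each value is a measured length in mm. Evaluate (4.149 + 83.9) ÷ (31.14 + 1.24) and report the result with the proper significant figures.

4.149 + 83.9 = 88.049, limited to 1 d.p. → 3 s.f.; 31.14 + 1.24 = 32.38, limited to 2 d.p. → 4 s.f.
Carrying full precision, 88.049 ÷ 32.38 = 2.71924027177…; keep min(3, 4) = 3 s.f.
Rounded to 3 significant figures: 2.72.

2.72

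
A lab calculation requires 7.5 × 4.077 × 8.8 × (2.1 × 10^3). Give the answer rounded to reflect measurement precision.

5.7 × 10^5

7.5 × 4.077 × 8.8 × (2.1 × 10^3) = 565072.2
Multiplication/division keeps the fewest significant figures: 7.5 → 2 s.f., 4.077 → 4 s.f., 8.8 → 2 s.f., 2.1 × 10^3 → 2 s.f.; limit is 2.
Rounded to 2 significant figures: 5.7 × 10^5.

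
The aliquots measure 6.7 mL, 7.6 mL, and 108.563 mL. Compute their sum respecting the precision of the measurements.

6.7 mL + 7.6 mL + 108.563 mL = 122.863 mL.
Addition/subtraction keeps the fewest decimal places: 6.7 → 1 decimal place, 7.6 → 1 decimal place, 108.563 → 3 decimal places; limit is 1.
Rounded to 1 decimal place: 1.229 × 10² mL.

1.229 × 10² mL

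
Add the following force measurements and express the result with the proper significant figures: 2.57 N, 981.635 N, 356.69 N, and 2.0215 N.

1342.92 N

2.57 N + 981.635 N + 356.69 N + 2.0215 N = 1342.9165 N.
Addition/subtraction keeps the fewest decimal places: 2.57 → 2 decimal places, 981.635 → 3 decimal places, 356.69 → 2 decimal places, 2.0215 → 4 decimal places; limit is 2.
Rounded to 2 decimal places: 1342.92 N.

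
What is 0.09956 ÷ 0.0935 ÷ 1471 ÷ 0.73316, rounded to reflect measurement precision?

0.09956 ÷ 0.0935 ÷ 1471 ÷ 0.73316 = 0.000987328882728…
Multiplication/division keeps the fewest significant figures: 0.09956 → 4 s.f., 0.0935 → 3 s.f., 1471 → 4 s.f., 0.73316 → 5 s.f.; limit is 3.
Rounded to 3 significant figures: 9.87 × 10⁻⁴.

9.87 × 10⁻⁴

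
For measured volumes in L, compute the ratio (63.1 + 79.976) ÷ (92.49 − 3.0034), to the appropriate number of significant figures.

1.599

63.1 + 79.976 = 143.076, limited to 1 d.p. → 4 s.f.; 92.49 − 3.0034 = 89.4866, limited to 2 d.p. → 4 s.f.
Carrying full precision, 143.076 ÷ 89.4866 = 1.59885390662…; keep min(4, 4) = 4 s.f.
Rounded to 4 significant figures: 1.599.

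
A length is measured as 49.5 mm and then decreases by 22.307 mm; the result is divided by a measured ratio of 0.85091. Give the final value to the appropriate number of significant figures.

49.5 mm − 22.307 mm = 27.193 mm; the difference is limited to 1 decimal place (3 s.f.).
Carrying full precision, 27.193 ÷ 0.85091 = 31.9575513274… mm; 0.85091 has 5 s.f., so the result keeps min(3, 5) = 3 s.f.
Rounded to 3 significant figures: 32.0 mm.

32.0 mm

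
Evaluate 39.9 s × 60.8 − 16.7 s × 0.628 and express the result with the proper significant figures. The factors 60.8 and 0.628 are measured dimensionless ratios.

39.9 × 60.8 = 2425.92 → 2.43 × 10^3 s (3 s.f., last digit at the 10^1 place).
16.7 × 0.628 = 10.4876 → 10.5 s (3 s.f., last digit at the 10^-1 place).
Difference: 2415.4324 s; keep the coarser place, 10^1.
Result: 2.42 × 10^3 s.

2.42 × 10^3 s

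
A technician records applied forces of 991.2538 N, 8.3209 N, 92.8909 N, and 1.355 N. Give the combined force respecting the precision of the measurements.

1093.821 N

991.2538 N + 8.3209 N + 92.8909 N + 1.355 N = 1093.8206 N.
Addition/subtraction keeps the fewest decimal places: 991.2538 → 4 decimal places, 8.3209 → 4 decimal places, 92.8909 → 4 decimal places, 1.355 → 3 decimal places; limit is 3.
Rounded to 3 decimal places: 1093.821 N.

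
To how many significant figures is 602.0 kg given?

602.0: trailing zeros after a decimal point are significant; zeros between nonzero digits are significant.

4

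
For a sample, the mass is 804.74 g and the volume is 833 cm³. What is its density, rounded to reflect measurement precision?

density = 804.74 g ÷ 833 cm³ = 0.966074429772… g/cm³.
804.74 has 5 significant figures; 833 has 3.
Division/multiplication keeps the fewest: 3 significant figures.
Rounded: 9.66 × 10⁻¹ g/cm³.

9.66 × 10⁻¹ g/cm³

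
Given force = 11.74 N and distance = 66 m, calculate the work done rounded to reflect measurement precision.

work done = 11.74 N × 66 m = 774.84 J.
11.74 has 4 significant figures; 66 has 2.
Division/multiplication keeps the fewest: 2 significant figures.
Rounded: 7.7 × 10² J.

7.7 × 10² J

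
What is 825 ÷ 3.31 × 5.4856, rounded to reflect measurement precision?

1.37 × 10³

825 ÷ 3.31 × 5.4856 = 1367.25679758…
Multiplication/division keeps the fewest significant figures: 825 → 3 s.f., 3.31 → 3 s.f., 5.4856 → 5 s.f.; limit is 3.
Rounded to 3 significant figures: 1.37 × 10³.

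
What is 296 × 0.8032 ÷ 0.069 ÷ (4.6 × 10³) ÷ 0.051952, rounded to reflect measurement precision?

14

296 × 0.8032 ÷ 0.069 ÷ (4.6 × 10³) ÷ 0.051952 = 14.4180397047…
Multiplication/division keeps the fewest significant figures: 296 → 3 s.f., 0.8032 → 4 s.f., 0.069 → 2 s.f., 4.6 × 10³ → 2 s.f., 0.051952 → 5 s.f.; limit is 2.
Rounded to 2 significant figures: 14.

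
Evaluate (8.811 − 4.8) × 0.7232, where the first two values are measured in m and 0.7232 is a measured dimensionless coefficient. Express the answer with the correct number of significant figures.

8.811 m − 4.8 m = 4.011 m; the difference is limited to 1 decimal place (2 s.f.).
Carrying full precision, 4.011 × 0.7232 = 2.9007552 m; 0.7232 has 4 s.f., so the result keeps min(2, 4) = 2 s.f.
Rounded to 2 significant figures: 2.9 m.

2.9 m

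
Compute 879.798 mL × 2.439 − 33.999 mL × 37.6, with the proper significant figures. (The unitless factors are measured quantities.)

879.798 × 2.439 = 2145.827322 → 2.146 × 10^3 mL (4 s.f., last digit at the 10^0 place).
33.999 × 37.6 = 1278.3624 → 1.28 × 10^3 mL (3 s.f., last digit at the 10^1 place).
Difference: 867.464922 mL; keep the coarser place, 10^1.
Result: 8.7 × 10^2 mL.

8.7 × 10^2 mL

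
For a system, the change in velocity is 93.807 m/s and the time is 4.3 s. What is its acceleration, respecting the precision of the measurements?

acceleration = 93.807 m/s ÷ 4.3 s = 21.8155813953… m/s².
93.807 has 5 significant figures; 4.3 has 2.
Division/multiplication keeps the fewest: 2 significant figures.
Rounded: 22 m/s².

22 m/s²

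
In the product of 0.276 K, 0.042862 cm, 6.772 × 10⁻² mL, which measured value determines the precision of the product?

0.276 K

0.276 K → 3 s.f.; 0.042862 cm → 5 s.f.; 6.772 × 10⁻² mL → 4 s.f.
The fewest is 3 significant figures, from 0.276 K.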